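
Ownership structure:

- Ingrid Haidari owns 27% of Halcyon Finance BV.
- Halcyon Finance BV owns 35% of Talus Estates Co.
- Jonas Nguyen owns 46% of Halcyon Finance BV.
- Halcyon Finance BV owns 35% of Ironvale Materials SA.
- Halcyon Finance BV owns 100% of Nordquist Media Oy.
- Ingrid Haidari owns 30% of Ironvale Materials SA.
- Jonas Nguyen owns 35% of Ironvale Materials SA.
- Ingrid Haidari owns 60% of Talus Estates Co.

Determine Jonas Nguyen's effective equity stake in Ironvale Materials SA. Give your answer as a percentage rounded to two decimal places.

51.10%

Jonas reaches Ironvale along 2 paths.
Via Halcyon: 46% × 35% = 16.1%.
Direct stake: 35% = 35%.
Total: 16.1% + 35% = 51.1%.
Rounded: 51.10%.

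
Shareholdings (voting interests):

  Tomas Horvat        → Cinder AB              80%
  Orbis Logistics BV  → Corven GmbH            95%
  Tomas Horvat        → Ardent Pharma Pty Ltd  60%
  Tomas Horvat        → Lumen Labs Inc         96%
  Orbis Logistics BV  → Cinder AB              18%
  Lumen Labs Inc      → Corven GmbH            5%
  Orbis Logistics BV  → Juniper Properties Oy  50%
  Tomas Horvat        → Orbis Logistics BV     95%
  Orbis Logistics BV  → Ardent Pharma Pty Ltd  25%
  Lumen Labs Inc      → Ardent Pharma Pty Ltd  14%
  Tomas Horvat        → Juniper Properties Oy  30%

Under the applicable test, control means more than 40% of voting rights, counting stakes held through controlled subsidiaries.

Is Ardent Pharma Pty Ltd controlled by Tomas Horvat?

Yes

Tomas holds 96% of Lumen, so Tomas controls Lumen.
Tomas holds 95% of Orbis, so Tomas controls Orbis.
Tomas and Lumen and Orbis together hold 60% + 14% + 25% = 99% of Ardent, so Tomas controls Ardent.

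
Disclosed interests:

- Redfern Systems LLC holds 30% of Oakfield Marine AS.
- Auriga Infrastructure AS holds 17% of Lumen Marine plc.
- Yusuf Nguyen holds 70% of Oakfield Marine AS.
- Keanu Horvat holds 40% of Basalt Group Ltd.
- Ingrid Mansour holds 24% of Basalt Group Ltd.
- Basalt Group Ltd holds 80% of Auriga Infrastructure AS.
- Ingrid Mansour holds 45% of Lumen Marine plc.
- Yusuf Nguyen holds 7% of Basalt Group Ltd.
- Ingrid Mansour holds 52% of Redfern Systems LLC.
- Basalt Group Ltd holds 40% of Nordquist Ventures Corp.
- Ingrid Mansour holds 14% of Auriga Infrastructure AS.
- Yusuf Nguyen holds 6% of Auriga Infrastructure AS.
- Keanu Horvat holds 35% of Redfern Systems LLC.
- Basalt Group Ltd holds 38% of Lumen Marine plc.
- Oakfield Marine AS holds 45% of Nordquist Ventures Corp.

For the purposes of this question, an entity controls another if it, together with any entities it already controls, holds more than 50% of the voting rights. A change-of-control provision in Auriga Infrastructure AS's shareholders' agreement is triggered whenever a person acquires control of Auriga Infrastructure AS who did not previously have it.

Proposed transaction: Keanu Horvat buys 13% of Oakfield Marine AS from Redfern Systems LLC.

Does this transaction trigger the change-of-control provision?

No

The purchase adds only to Keanu's holdings (Redfern's stake shrinks), so Keanu is the only person who could newly come to control Auriga.
Keanu's largest direct stake is 40% in Basalt, which does not meet the threshold, so Keanu controls no company.
Neither Keanu nor any entity Keanu controls holds any voting interest in Auriga.
So before the transaction, Keanu does not control Auriga.
After the purchase, Keanu holds 13% of Oakfield directly, and Redfern's stake falls to 17%.
Keanu's side now holds 13% of Oakfield, not > 50%, so Keanu still does not control Oakfield.
After the transaction, neither Keanu nor any entity Keanu controls holds a voting interest in Auriga, so Keanu still does not control it.
No new person acquires control, so the clause is not triggered.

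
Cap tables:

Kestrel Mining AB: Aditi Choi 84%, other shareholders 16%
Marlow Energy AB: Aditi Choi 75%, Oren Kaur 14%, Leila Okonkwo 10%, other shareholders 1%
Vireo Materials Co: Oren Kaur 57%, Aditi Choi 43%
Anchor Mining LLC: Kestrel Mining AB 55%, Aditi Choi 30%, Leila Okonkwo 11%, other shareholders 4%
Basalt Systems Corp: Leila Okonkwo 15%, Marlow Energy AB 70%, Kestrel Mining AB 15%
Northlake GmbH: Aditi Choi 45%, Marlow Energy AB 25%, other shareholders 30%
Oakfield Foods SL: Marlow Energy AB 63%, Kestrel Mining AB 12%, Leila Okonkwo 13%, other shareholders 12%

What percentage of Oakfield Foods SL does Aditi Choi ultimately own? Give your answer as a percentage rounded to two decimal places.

57.33%

Aditi reaches Oakfield along 2 paths.
Via Marlow: 75% × 63% = 47.25%.
Via Kestrel: 84% × 12% = 10.08%.
Total: 47.25% + 10.08% = 57.33%.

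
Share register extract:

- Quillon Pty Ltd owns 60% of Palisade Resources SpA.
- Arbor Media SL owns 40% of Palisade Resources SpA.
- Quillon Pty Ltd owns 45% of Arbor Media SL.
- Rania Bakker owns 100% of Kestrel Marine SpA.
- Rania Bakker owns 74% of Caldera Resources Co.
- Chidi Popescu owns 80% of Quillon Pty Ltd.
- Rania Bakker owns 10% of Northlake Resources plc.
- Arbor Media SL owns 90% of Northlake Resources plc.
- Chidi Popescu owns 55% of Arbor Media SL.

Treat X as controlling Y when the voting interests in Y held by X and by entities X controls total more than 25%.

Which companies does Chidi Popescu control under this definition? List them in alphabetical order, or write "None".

Arbor Media SL, Northlake Resources plc, Palisade Resources SpA, Quillon Pty Ltd

Chidi holds 80% of Quillon, so Chidi controls Quillon.
Quillon and Chidi together hold 45% + 55% = 100% of Arbor, so Chidi controls Arbor.
Arbor holds 90% of Northlake, so Chidi controls Northlake.
Quillon and Arbor together hold 60% + 40% = 100% of Palisade, so Chidi controls Palisade.
No other company's threshold is met.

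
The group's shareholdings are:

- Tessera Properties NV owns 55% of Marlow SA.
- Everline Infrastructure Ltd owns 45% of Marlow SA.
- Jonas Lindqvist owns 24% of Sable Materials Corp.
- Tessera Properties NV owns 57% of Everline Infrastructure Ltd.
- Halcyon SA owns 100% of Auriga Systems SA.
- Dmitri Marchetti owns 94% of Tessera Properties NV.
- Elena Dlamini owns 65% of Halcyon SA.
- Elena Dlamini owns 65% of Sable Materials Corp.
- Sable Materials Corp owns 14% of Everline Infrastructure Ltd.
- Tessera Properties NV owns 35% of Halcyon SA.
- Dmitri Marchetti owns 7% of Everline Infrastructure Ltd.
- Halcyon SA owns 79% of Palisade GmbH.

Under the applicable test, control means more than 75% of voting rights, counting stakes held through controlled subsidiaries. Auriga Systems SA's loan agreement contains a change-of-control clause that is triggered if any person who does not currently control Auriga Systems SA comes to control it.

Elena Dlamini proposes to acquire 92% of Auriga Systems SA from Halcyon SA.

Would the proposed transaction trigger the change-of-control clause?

Yes

The purchase adds only to Elena's holdings (Halcyon's stake shrinks), so Elena is the only person who could newly come to control Auriga.
Elena's largest direct stake is 65% in Sable, which does not meet the threshold, so Elena controls no company.
Neither Elena nor any entity Elena controls holds any voting interest in Auriga.
So before the transaction, Elena does not control Auriga.
After the purchase, Elena holds 92% of Auriga directly, and Halcyon's stake falls to 8%.
Elena holds 92% of Auriga, so Elena controls Auriga.
Elena did not control Auriga before and does after, so the clause is triggered.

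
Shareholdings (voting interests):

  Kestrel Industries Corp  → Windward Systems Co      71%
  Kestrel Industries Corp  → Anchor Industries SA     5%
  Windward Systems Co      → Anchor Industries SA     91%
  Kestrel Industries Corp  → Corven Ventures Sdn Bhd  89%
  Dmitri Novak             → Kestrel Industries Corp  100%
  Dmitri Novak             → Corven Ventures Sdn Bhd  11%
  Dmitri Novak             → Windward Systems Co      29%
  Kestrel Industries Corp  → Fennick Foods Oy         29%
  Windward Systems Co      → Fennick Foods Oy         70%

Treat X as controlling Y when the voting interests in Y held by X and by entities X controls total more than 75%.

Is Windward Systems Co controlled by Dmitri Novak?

Yes

Dmitri holds 100% of Kestrel, so Dmitri controls Kestrel.
Dmitri and Kestrel together hold 29% + 71% = 100% of Windward, so Dmitri controls Windward.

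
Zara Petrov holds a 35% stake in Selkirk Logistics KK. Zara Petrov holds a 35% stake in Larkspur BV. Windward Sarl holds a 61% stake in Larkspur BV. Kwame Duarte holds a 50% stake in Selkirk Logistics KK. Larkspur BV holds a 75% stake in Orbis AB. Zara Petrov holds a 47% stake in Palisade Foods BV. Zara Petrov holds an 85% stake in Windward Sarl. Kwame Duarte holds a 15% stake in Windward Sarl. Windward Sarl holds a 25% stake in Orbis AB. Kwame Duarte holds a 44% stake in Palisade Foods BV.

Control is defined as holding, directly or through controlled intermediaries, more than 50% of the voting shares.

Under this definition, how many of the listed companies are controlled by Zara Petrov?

Zara holds 85% of Windward, so Zara controls Windward.
Windward and Zara together hold 61% + 35% = 96% of Larkspur, so Zara controls Larkspur.
Windward and Larkspur together hold 25% + 75% = 100% of Orbis, so Zara controls Orbis.
No other company's threshold is met.
Zara controls 3 companies.

3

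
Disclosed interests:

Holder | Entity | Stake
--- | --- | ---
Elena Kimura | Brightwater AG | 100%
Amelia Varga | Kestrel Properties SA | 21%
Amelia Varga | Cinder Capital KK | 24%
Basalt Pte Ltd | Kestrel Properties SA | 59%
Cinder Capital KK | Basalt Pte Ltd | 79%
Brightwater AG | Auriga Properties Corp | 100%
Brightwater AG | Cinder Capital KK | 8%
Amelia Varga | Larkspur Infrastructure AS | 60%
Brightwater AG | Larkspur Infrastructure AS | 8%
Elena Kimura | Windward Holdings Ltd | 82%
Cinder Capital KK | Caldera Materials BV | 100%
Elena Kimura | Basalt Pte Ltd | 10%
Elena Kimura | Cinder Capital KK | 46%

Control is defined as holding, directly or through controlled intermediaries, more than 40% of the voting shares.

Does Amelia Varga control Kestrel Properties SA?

Amelia holds 60% of Larkspur, so Amelia controls Larkspur.
In Kestrel, Amelia's side holds only 21%, not > 40%.
So Amelia does not control Kestrel.

No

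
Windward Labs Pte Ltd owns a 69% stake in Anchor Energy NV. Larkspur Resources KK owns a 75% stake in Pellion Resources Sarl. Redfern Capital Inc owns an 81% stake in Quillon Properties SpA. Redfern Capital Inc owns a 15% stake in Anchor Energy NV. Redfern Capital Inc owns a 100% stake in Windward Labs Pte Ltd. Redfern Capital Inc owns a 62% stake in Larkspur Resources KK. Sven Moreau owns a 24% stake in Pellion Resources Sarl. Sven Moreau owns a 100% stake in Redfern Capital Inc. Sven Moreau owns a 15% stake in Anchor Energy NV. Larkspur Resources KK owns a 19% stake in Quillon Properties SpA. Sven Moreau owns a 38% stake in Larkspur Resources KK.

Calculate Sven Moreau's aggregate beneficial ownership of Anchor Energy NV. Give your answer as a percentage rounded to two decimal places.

99.00%

Sven reaches Anchor along 3 paths.
Direct stake: 15% = 15%.
Via Redfern: 100% × 15% = 15%.
Via Redfern → Windward: 100% × 100% × 69% = 69%.
Total: 15% + 15% + 69% = 99%.
Rounded: 99.00%.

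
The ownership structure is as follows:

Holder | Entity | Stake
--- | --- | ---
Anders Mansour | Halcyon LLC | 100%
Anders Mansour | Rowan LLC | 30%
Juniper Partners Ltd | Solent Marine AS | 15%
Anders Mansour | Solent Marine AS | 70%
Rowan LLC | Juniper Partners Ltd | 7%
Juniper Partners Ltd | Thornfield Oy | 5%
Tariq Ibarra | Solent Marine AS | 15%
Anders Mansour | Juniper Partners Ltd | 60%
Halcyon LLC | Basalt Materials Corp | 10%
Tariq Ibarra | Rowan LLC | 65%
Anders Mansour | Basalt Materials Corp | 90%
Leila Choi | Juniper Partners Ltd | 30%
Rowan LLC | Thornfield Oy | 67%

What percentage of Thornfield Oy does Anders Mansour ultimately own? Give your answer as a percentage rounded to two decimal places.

Anders reaches Thornfield along 3 paths.
Via Rowan: 30% × 67% = 20.1%.
Via Juniper: 60% × 5% = 3%.
Via Rowan → Juniper: 30% × 7% × 5% = 0.105%.
Total: 20.1% + 3% + 0.105% = 23.205%.
Rounded: 23.21%.

23.21%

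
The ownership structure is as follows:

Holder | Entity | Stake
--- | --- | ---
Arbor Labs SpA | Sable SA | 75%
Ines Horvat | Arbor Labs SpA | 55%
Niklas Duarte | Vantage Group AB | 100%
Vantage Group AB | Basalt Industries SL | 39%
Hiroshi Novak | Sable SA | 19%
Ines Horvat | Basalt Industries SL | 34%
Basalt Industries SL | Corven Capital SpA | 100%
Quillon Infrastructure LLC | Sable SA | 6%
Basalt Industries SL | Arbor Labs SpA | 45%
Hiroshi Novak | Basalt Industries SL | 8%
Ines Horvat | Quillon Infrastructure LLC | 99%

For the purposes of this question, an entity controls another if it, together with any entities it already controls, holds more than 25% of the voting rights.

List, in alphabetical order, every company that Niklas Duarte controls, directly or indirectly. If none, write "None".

Arbor Labs SpA, Basalt Industries SL, Corven Capital SpA, Sable SA, Vantage Group AB

Niklas holds 100% of Vantage, so Niklas controls Vantage.
Vantage holds 39% of Basalt, so Niklas controls Basalt.
Basalt holds 100% of Corven, so Niklas controls Corven.
Basalt holds 45% of Arbor, so Niklas controls Arbor.
Arbor holds 75% of Sable, so Niklas controls Sable.
No other company's threshold is met.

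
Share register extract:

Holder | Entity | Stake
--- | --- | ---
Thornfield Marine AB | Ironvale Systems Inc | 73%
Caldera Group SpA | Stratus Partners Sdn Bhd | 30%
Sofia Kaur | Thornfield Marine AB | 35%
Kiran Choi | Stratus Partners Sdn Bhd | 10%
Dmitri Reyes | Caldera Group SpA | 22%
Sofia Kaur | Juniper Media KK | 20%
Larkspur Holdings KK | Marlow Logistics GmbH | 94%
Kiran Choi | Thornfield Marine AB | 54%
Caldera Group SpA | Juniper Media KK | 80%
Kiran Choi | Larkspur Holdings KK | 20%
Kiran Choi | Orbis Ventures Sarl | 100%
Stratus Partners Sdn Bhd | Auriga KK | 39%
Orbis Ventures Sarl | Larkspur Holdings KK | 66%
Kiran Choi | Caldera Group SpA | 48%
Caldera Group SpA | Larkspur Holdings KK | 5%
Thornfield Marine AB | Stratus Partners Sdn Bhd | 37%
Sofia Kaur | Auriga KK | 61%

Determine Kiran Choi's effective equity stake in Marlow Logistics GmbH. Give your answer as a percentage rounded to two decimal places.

Kiran reaches Marlow along 3 paths.
Via Larkspur: 20% × 94% = 18.8%.
Via Orbis → Larkspur: 100% × 66% × 94% = 62.04%.
Via Caldera → Larkspur: 48% × 5% × 94% = 2.256%.
Total: 18.8% + 62.04% + 2.256% = 83.096%.
Rounded: 83.10%.

83.10%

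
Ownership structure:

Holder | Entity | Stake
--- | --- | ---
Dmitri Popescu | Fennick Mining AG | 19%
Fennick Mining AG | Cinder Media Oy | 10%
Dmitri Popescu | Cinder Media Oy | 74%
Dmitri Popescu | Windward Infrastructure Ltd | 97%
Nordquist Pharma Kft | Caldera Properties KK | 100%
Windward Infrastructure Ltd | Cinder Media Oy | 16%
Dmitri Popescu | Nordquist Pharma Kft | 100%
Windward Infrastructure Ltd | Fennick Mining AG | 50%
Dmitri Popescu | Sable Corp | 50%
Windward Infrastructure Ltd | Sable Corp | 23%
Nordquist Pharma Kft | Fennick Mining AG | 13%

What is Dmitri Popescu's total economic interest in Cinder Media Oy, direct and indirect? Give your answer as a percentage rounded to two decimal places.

97.57%

Dmitri reaches Cinder along 5 paths.
Via Windward: 97% × 16% = 15.52%.
Via Fennick: 19% × 10% = 1.9%.
Via Nordquist → Fennick: 100% × 13% × 10% = 1.3%.
Via Windward → Fennick: 97% × 50% × 10% = 4.85%.
Direct stake: 74% = 74%.
Total: 15.52% + 1.9% + 1.3% + 4.85% + 74% = 97.57%.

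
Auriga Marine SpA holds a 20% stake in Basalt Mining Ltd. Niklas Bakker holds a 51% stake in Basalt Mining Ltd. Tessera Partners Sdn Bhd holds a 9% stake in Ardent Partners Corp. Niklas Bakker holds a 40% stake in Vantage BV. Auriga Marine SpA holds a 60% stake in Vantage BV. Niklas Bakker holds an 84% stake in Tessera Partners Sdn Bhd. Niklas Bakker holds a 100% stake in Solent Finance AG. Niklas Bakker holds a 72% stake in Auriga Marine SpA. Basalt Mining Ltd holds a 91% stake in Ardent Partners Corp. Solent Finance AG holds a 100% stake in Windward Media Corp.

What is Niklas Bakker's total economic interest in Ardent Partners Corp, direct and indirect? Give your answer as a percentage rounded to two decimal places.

Niklas reaches Ardent along 3 paths.
Via Tessera: 84% × 9% = 7.56%.
Via Auriga → Basalt: 72% × 20% × 91% = 13.104%.
Via Basalt: 51% × 91% = 46.41%.
Total: 7.56% + 13.104% + 46.41% = 67.074%.
Rounded: 67.07%.

67.07%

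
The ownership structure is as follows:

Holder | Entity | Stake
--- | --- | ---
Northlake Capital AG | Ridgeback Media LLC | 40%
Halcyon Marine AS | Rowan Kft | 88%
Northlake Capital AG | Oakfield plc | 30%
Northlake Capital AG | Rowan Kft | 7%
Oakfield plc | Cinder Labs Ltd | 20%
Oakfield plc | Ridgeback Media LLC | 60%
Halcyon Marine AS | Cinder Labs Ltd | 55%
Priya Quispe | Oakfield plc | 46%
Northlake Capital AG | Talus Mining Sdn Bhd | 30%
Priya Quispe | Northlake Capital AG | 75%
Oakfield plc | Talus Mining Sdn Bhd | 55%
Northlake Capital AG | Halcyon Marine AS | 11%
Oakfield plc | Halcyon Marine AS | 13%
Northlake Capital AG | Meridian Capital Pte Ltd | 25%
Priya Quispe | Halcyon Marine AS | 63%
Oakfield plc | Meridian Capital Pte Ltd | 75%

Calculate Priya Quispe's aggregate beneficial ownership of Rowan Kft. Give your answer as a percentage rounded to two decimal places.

75.79%

Priya reaches Rowan along 5 paths.
Via Halcyon: 63% × 88% = 55.44%.
Via Northlake → Oakfield → Halcyon: 75% × 30% × 13% × 88% = 2.574%.
Via Oakfield → Halcyon: 46% × 13% × 88% = 5.2624%.
Via Northlake → Halcyon: 75% × 11% × 88% = 7.26%.
Via Northlake: 75% × 7% = 5.25%.
Total: 55.44% + 2.574% + 5.2624% + 7.26% + 5.25% = 75.7864%.
Rounded: 75.79%.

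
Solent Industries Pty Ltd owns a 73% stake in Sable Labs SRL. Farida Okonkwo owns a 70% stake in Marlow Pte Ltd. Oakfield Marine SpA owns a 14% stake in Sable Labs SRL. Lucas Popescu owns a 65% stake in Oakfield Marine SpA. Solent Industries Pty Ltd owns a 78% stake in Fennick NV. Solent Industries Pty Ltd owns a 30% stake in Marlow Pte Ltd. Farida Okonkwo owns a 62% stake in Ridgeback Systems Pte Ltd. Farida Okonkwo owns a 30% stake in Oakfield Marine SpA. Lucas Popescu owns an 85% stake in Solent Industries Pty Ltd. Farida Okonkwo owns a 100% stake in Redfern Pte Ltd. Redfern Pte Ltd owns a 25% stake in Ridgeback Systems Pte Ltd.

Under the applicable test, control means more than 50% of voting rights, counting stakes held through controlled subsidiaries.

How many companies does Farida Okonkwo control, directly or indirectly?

Farida holds 100% of Redfern, so Farida controls Redfern.
Redfern and Farida together hold 25% + 62% = 87% of Ridgeback, so Farida controls Ridgeback.
Farida holds 70% of Marlow, so Farida controls Marlow.
No other company's threshold is met.
Farida controls 3 companies.

3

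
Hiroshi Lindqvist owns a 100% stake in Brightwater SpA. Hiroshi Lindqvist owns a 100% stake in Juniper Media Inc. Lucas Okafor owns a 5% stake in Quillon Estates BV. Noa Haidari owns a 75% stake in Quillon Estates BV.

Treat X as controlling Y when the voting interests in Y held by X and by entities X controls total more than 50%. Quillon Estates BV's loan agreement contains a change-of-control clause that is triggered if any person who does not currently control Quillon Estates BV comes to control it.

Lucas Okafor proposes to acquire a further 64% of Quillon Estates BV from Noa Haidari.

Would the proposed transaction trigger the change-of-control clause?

The purchase adds only to Lucas's holdings (Noa's stake shrinks), so Lucas is the only person who could newly come to control Quillon.
Lucas's largest direct stake is 5% in Quillon, which does not meet the threshold, so Lucas controls no company.
In Quillon, Lucas's side holds only 5%, not > 50%.
So before the transaction, Lucas does not control Quillon.
After the purchase, Lucas's direct stake in Quillon rises to 5% + 64% = 69%, and Noa's stake falls to 11%.
Lucas holds 69% of Quillon, so Lucas controls Quillon.
Lucas did not control Quillon before and does after, so the clause is triggered.

Yes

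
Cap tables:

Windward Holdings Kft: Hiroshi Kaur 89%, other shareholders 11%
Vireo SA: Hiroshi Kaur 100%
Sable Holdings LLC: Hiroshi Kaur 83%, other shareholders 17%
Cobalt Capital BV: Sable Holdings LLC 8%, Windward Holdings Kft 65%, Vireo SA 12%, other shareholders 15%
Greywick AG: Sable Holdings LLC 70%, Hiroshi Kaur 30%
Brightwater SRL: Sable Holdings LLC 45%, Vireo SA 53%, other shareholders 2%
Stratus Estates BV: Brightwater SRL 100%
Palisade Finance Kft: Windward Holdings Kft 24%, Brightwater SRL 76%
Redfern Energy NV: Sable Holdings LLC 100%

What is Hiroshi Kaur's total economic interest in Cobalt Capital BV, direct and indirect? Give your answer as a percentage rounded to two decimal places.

Hiroshi reaches Cobalt along 3 paths.
Via Sable: 83% × 8% = 6.64%.
Via Windward: 89% × 65% = 57.85%.
Via Vireo: 100% × 12% = 12%.
Total: 6.64% + 57.85% + 12% = 76.49%.

76.49%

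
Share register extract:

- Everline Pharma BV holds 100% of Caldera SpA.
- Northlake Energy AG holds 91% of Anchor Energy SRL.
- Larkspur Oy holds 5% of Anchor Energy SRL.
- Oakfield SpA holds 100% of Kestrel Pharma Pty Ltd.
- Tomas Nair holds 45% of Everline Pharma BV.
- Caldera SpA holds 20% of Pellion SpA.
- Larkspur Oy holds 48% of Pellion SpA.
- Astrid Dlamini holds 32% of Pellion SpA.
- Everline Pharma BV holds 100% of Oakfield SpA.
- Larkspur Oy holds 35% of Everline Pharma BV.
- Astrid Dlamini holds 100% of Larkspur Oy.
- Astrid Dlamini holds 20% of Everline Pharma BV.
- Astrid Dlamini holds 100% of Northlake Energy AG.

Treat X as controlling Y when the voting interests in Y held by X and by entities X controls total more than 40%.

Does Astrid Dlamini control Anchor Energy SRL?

Astrid holds 100% of Northlake, so Astrid controls Northlake.
Astrid holds 100% of Larkspur, so Astrid controls Larkspur.
Northlake and Larkspur together hold 91% + 5% = 96% of Anchor, so Astrid controls Anchor.

Yes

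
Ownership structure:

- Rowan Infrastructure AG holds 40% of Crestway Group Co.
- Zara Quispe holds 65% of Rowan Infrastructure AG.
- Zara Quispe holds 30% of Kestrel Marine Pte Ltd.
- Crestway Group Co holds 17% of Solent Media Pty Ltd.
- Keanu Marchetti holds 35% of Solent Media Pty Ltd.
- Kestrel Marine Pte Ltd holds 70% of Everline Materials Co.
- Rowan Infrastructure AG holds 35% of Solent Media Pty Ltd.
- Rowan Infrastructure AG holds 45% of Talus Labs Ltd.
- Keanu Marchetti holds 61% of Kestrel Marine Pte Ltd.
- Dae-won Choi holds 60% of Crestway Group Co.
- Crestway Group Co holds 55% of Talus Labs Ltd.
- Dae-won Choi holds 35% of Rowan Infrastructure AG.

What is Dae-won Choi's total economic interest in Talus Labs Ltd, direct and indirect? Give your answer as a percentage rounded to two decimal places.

Dae-won reaches Talus along 3 paths.
Via Crestway: 60% × 55% = 33%.
Via Rowan → Crestway: 35% × 40% × 55% = 7.7%.
Via Rowan: 35% × 45% = 15.75%.
Total: 33% + 7.7% + 15.75% = 56.45%.

56.45%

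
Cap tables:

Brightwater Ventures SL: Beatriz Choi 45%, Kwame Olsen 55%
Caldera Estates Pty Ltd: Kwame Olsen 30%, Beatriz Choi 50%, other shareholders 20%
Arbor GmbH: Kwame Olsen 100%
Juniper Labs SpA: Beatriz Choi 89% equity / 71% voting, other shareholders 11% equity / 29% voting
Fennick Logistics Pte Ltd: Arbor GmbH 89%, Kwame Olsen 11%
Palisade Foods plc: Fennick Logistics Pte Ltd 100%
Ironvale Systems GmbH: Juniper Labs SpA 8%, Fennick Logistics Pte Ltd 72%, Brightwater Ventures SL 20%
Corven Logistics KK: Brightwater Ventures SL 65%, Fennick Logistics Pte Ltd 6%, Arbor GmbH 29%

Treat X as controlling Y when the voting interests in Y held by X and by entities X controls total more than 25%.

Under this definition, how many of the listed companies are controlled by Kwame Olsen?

7

Kwame holds 55% of Brightwater, so Kwame controls Brightwater.
Kwame holds 30% of Caldera, so Kwame controls Caldera.
Kwame holds 100% of Arbor, so Kwame controls Arbor.
Arbor and Kwame together hold 89% + 11% = 100% of Fennick, so Kwame controls Fennick.
Fennick holds 100% of Palisade, so Kwame controls Palisade.
Fennick and Brightwater together hold 72% + 20% = 92% of Ironvale, so Kwame controls Ironvale.
Brightwater and Fennick and Arbor together hold 65% + 6% + 29% = 100% of Corven, so Kwame controls Corven.
No other company's threshold is met.
Kwame controls 7 companies.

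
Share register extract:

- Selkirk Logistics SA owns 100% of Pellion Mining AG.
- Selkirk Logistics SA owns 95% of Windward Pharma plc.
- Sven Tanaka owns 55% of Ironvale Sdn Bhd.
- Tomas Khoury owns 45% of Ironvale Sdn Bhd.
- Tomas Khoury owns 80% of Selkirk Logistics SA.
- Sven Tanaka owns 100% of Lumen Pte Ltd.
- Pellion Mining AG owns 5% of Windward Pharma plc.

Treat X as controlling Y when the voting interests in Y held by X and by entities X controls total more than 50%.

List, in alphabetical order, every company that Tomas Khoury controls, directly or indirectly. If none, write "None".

Pellion Mining AG, Selkirk Logistics SA, Windward Pharma plc

Tomas holds 80% of Selkirk, so Tomas controls Selkirk.
Selkirk holds 100% of Pellion, so Tomas controls Pellion.
Selkirk and Pellion together hold 95% + 5% = 100% of Windward, so Tomas controls Windward.
No other company's threshold is met.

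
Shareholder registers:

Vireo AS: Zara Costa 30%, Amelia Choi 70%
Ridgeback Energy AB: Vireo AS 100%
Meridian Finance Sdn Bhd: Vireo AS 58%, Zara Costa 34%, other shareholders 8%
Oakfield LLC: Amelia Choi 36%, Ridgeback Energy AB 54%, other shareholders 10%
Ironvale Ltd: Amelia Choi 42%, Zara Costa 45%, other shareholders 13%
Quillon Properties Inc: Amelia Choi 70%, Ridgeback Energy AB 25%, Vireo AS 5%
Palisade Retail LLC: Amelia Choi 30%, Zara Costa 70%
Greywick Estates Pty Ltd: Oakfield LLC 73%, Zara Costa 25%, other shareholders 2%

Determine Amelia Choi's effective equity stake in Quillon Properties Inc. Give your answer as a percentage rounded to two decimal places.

91.00%

Amelia reaches Quillon along 3 paths.
Direct stake: 70% = 70%.
Via Vireo → Ridgeback: 70% × 100% × 25% = 17.5%.
Via Vireo: 70% × 5% = 3.5%.
Total: 70% + 17.5% + 3.5% = 91%.
Rounded: 91.00%.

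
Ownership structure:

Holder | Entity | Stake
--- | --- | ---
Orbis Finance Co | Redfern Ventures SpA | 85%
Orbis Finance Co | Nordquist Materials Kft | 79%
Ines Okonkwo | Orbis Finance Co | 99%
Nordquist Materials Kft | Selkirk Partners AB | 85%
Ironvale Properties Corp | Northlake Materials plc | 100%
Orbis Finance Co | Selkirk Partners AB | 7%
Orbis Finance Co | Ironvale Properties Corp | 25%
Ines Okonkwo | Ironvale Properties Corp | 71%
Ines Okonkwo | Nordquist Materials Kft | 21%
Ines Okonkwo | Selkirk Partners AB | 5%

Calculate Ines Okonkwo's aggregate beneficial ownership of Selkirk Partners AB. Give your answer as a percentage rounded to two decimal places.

Ines reaches Selkirk along 4 paths.
Direct stake: 5% = 5%.
Via Orbis → Nordquist: 99% × 79% × 85% = 66.4785%.
Via Nordquist: 21% × 85% = 17.85%.
Via Orbis: 99% × 7% = 6.93%.
Total: 5% + 66.4785% + 17.85% + 6.93% = 96.2585%.
Rounded: 96.26%.

96.26%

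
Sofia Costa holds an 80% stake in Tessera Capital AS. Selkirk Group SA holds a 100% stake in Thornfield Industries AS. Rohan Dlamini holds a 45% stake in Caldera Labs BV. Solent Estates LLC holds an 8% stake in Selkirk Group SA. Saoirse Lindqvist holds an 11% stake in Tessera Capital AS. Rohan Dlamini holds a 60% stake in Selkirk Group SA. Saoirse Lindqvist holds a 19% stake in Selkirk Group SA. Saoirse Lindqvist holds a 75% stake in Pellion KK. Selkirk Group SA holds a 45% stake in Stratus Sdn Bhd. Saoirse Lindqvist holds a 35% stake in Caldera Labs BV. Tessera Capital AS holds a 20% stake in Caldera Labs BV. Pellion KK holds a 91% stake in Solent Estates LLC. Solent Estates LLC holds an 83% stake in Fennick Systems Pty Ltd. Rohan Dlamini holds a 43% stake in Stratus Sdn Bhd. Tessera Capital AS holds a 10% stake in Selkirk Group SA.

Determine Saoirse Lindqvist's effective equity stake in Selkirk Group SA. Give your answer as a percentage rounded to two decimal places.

25.56%

Saoirse reaches Selkirk along 3 paths.
Via Tessera: 11% × 10% = 1.1%.
Via Pellion → Solent: 75% × 91% × 8% = 5.46%.
Direct stake: 19% = 19%.
Total: 1.1% + 5.46% + 19% = 25.56%.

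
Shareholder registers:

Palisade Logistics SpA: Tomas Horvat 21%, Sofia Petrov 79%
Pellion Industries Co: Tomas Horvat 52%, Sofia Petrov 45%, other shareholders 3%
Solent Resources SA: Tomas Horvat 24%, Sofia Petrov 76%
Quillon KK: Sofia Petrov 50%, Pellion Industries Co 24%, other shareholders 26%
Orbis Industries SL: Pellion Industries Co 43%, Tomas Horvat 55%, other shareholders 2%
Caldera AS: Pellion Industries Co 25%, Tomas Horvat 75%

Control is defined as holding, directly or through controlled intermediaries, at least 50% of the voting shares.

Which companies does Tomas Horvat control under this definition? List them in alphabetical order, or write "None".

Tomas holds 52% of Pellion, so Tomas controls Pellion.
Pellion and Tomas together hold 43% + 55% = 98% of Orbis, so Tomas controls Orbis.
Pellion and Tomas together hold 25% + 75% = 100% of Caldera, so Tomas controls Caldera.
No other company's threshold is met.

Caldera AS, Orbis Industries SL, Pellion Industries Co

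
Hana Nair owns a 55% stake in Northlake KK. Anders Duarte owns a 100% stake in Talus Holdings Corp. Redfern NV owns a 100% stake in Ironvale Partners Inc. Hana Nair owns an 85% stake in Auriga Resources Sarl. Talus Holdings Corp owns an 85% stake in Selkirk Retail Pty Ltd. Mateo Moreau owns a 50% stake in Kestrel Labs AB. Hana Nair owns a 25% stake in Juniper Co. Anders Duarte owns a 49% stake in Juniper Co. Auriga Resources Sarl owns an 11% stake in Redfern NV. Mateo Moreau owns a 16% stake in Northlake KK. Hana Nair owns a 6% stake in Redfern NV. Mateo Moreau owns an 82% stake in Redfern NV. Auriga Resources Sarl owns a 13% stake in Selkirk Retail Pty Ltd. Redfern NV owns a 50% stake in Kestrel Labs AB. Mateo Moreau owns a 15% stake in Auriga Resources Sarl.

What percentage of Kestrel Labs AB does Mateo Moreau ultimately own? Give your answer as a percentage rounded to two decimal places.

91.83%

Mateo reaches Kestrel along 3 paths.
Direct stake: 50% = 50%.
Via Redfern: 82% × 50% = 41%.
Via Auriga → Redfern: 15% × 11% × 50% = 0.825%.
Total: 50% + 41% + 0.825% = 91.825%.
Rounded: 91.83%.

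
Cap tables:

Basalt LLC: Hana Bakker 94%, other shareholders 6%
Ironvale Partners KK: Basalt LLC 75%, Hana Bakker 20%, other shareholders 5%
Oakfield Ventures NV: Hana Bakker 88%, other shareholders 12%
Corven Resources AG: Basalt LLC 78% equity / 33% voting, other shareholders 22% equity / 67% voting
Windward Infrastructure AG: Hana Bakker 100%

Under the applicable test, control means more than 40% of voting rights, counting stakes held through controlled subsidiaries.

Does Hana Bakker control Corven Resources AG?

No

Hana holds 94% of Basalt, so Hana controls Basalt.
Basalt and Hana together hold 75% + 20% = 95% of Ironvale, so Hana controls Ironvale.
Hana holds 88% of Oakfield, so Hana controls Oakfield.
Hana holds 100% of Windward, so Hana controls Windward.
In Corven, Hana's side holds only 33%, not > 40%.
So Hana does not control Corven.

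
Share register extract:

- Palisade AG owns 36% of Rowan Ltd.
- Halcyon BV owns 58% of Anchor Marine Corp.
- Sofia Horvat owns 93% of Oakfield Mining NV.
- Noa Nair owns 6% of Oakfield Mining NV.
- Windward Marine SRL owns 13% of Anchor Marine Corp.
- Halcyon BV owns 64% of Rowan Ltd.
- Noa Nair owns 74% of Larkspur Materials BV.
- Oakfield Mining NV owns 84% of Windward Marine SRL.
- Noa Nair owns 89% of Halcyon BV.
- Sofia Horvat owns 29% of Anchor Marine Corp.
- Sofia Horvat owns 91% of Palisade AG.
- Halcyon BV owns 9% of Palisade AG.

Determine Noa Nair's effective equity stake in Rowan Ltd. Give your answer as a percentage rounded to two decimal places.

Noa reaches Rowan along 2 paths.
Via Halcyon: 89% × 64% = 56.96%.
Via Halcyon → Palisade: 89% × 9% × 36% = 2.8836%.
Total: 56.96% + 2.8836% = 59.8436%.
Rounded: 59.84%.

59.84%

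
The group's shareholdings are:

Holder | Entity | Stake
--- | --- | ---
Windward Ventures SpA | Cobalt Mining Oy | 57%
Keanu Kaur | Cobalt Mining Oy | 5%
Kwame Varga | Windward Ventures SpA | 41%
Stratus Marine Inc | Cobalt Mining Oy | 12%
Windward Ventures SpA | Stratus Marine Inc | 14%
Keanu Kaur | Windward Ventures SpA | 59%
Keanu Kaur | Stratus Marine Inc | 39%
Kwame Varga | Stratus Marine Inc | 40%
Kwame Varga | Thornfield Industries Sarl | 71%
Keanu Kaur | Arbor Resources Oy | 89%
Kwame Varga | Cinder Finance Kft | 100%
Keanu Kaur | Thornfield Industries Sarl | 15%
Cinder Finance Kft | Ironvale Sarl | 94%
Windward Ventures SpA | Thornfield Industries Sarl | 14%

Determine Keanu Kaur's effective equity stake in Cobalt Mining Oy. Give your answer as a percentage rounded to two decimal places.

Keanu reaches Cobalt along 4 paths.
Direct stake: 5% = 5%.
Via Windward: 59% × 57% = 33.63%.
Via Stratus: 39% × 12% = 4.68%.
Via Windward → Stratus: 59% × 14% × 12% = 0.9912%.
Total: 5% + 33.63% + 4.68% + 0.9912% = 44.3012%.
Rounded: 44.30%.

44.30%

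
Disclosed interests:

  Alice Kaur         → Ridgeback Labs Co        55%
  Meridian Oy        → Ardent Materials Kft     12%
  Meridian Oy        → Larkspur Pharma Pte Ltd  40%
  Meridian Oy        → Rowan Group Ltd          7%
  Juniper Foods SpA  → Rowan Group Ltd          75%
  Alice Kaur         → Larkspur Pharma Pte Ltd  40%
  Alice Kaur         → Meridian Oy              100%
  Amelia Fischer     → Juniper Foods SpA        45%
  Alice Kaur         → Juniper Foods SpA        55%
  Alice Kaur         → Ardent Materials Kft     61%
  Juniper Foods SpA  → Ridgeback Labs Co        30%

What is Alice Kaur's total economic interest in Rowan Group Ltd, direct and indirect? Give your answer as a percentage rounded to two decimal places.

48.25%

Alice reaches Rowan along 2 paths.
Via Meridian: 100% × 7% = 7%.
Via Juniper: 55% × 75% = 41.25%.
Total: 7% + 41.25% = 48.25%.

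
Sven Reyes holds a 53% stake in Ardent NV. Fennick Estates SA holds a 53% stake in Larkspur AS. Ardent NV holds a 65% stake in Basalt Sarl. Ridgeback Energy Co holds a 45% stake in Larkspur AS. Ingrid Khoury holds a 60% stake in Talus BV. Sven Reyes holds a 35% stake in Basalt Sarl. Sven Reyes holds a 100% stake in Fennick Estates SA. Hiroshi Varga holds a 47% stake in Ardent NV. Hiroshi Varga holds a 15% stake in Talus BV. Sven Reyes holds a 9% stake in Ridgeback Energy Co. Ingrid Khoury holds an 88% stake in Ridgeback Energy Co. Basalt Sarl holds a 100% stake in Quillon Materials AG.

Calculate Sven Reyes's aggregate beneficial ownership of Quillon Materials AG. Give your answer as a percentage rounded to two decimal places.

69.45%

Sven reaches Quillon along 2 paths.
Via Basalt: 35% × 100% = 35%.
Via Ardent → Basalt: 53% × 65% × 100% = 34.45%.
Total: 35% + 34.45% = 69.45%.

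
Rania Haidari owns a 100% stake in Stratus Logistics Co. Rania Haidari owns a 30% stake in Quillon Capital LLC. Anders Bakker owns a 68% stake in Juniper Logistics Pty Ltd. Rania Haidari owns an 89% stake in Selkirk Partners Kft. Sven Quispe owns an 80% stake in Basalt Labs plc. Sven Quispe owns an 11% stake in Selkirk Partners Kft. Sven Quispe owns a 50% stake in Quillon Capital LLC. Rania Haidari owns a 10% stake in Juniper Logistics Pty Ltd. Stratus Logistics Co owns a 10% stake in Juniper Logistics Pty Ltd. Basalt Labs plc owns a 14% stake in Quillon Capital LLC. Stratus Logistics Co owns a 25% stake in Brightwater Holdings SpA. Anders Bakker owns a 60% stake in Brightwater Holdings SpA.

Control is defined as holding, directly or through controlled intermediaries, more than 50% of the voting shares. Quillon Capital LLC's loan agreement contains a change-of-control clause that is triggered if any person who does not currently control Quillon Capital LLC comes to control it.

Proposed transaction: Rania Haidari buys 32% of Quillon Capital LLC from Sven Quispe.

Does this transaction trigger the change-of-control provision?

The purchase adds only to Rania's holdings (Sven's stake shrinks), so Rania is the only person who could newly come to control Quillon.
Rania holds 89% of Selkirk, so Rania controls Selkirk.
Rania holds 100% of Stratus, so Rania controls Stratus.
In Quillon, Rania's side holds only 30%, not > 50%.
So before the transaction, Rania does not control Quillon.
After the purchase, Rania's direct stake in Quillon rises to 30% + 32% = 62%, and Sven's stake falls to 18%.
Rania holds 62% of Quillon, so Rania controls Quillon.
Rania did not control Quillon before and does after, so the clause is triggered.

Yes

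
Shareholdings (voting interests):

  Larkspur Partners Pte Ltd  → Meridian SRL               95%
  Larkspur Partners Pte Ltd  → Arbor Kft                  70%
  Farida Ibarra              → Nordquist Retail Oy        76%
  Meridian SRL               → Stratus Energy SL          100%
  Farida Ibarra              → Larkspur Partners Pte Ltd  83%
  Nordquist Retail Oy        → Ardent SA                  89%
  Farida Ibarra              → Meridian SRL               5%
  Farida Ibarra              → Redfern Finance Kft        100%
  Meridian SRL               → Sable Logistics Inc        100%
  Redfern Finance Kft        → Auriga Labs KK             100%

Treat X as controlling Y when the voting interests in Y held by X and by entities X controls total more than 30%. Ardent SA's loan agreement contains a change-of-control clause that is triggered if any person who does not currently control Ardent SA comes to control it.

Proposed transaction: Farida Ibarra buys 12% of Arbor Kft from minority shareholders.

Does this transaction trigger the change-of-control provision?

No

The purchase changes only Farida's holdings, so Farida is the only person who could newly come to control Ardent.
Farida holds 76% of Nordquist, so Farida controls Nordquist.
Nordquist holds 89% of Ardent, so Farida controls Ardent.
So Farida already controls Ardent before the transaction.
After the purchase, Farida holds 12% of Arbor directly.
Farida controlled Ardent already, so this is not a new person acquiring control; every other person's position is unchanged or reduced.
No new person acquires control, so the clause is not triggered.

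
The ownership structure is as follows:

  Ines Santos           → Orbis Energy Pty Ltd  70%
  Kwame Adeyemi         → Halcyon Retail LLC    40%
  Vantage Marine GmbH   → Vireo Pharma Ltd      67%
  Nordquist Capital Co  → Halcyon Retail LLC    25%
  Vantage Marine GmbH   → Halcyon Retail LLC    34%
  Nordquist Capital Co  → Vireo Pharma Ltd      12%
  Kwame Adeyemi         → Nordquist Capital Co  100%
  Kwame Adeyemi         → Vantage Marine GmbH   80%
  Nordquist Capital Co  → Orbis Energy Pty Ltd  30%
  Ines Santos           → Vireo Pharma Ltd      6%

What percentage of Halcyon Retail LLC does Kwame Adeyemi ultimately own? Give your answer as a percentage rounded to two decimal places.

92.20%

Kwame reaches Halcyon along 3 paths.
Via Nordquist: 100% × 25% = 25%.
Direct stake: 40% = 40%.
Via Vantage: 80% × 34% = 27.2%.
Total: 25% + 40% + 27.2% = 92.2%.
Rounded: 92.20%.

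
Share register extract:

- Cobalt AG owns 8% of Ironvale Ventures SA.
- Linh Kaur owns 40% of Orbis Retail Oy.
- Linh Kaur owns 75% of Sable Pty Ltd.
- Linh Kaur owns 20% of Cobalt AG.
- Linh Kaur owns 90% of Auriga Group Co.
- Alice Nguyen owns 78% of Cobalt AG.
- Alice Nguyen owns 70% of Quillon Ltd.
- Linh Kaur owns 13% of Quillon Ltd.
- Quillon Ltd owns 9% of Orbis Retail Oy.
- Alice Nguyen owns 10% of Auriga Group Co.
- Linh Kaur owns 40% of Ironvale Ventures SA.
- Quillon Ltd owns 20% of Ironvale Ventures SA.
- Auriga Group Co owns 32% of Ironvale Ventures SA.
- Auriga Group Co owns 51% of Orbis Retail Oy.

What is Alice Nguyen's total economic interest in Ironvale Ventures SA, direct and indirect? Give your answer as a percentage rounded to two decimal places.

23.44%

Alice reaches Ironvale along 3 paths.
Via Quillon: 70% × 20% = 14%.
Via Auriga: 10% × 32% = 3.2%.
Via Cobalt: 78% × 8% = 6.24%.
Total: 14% + 3.2% + 6.24% = 23.44%.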